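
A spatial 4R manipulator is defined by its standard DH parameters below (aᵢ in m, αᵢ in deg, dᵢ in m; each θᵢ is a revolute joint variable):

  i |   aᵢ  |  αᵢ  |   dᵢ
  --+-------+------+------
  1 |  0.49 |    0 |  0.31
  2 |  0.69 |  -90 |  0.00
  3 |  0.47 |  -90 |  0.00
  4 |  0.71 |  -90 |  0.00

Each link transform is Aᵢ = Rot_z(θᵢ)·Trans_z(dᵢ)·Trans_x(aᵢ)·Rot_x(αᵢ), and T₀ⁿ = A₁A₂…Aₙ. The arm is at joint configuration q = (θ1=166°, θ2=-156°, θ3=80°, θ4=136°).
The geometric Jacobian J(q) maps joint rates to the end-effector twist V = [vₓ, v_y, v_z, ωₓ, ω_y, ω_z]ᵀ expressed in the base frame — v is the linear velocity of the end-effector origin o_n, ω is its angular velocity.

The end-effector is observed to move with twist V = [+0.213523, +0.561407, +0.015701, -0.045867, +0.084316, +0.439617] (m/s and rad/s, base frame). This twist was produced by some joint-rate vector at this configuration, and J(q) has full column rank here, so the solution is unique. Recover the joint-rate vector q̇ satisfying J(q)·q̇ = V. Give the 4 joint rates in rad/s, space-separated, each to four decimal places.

o_n = [0.2828, -0.2486, 0.3501]
J₁: ẑ×o_n = [0.2486, 0.2828, -0.0000], ω = ẑ
J2: z=[0.0000, 0.0000, 1.0000] o=[-0.4754, 0.1185, 0.3100] → [0.3671, 0.7582, -0.0000, 0.0000, 0.0000, 1.0000]
J3: z=[-0.1736, 0.9848, 0.0000] o=[0.2041, 0.2384, 0.3100] → [0.0395, 0.0070, 0.0071, -0.1736, 0.9848, 0.0000]
J4: z=[-0.9698, -0.1710, -0.1736] o=[0.2844, 0.2525, -0.1529] → [-0.1730, 0.4881, 0.4857, -0.9698, -0.1710, -0.1736]
q̇ = J⁺·V = [-0.4380, 0.8830, 0.0910, 0.0310]

-0.4380 0.8830 0.0910 0.0310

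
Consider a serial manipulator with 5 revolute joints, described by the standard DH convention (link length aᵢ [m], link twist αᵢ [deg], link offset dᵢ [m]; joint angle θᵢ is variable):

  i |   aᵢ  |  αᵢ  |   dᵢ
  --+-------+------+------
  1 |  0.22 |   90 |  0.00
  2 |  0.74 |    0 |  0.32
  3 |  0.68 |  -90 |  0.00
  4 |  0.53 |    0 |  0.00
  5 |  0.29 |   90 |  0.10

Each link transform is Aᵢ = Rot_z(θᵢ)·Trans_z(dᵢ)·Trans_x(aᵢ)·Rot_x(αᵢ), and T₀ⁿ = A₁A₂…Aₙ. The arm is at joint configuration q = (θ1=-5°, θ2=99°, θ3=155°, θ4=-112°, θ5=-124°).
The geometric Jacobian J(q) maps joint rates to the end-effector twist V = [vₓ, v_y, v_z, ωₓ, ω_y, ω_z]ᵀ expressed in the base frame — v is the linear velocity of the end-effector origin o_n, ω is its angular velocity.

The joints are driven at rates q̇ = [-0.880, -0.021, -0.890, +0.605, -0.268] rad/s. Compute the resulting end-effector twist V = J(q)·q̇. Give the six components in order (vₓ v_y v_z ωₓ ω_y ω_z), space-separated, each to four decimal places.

o_n = [0.0622, -0.5786, 0.3964]
J₁: ẑ×o_n = [0.5786, 0.0622, -0.0000], ω = ẑ
J2: z=[-0.0872, -0.9962, 0.0000] o=[0.2192, -0.0192, 0.0000] → [-0.3949, 0.0345, -0.1076, -0.0872, -0.9962, 0.0000]
J3: z=[-0.0872, -0.9962, 0.0000] o=[0.0760, -0.3279, 0.7309] → [0.3332, -0.0292, 0.0081, -0.0872, -0.9962, 0.0000]
J4: z=[0.9576, -0.0838, -0.2756] o=[-0.1108, -0.3115, 0.0772] → [-0.1004, -0.3533, -0.2413, 0.9576, -0.0838, -0.2756]
J5: z=[0.9576, -0.0838, -0.2756] o=[-0.0991, -0.8058, 0.2681] → [0.0519, -0.1673, 0.2311, 0.9576, -0.0838, -0.2756]
V = J·q̇ = [-0.8721, -0.1984, -0.2129, 0.4021, 0.8793, -0.9729]

-0.8721 -0.1984 -0.2129 0.4021 0.8793 -0.9729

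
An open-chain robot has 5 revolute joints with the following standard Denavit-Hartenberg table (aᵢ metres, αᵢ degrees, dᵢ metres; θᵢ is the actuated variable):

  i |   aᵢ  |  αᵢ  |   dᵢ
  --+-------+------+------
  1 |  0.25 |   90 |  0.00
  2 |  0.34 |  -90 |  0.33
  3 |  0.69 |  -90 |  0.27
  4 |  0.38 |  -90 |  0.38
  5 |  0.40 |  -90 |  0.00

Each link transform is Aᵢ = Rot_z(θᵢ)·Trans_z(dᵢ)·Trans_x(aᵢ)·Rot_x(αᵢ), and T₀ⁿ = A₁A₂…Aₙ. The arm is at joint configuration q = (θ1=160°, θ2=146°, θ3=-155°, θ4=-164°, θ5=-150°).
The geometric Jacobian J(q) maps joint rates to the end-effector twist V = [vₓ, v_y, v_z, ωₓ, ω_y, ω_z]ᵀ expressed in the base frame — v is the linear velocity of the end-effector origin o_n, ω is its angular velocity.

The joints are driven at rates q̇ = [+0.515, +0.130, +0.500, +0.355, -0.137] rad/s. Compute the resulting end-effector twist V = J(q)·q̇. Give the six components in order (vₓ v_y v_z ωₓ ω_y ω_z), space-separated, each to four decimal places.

o_n = [0.2910, 1.1005, -0.2377]
J₁: ẑ×o_n = [-1.1005, 0.2910, 0.0000], ω = ẑ
J2: z=[0.3420, 0.9397, 0.0000] o=[-0.2349, 0.0855, 0.0000] → [-0.2233, 0.0813, -0.1471, 0.3420, 0.9397, 0.0000]
J3: z=[0.5255, -0.1913, -0.8290] o=[0.1428, 0.2992, 0.1901] → [0.7461, 0.1019, 0.4494, 0.5255, -0.1913, -0.8290]
J4: z=[0.6392, 0.7318, 0.2363] o=[-0.1027, 0.6989, -0.3834] → [0.0118, -0.0001, -0.0315, 0.6392, 0.7318, 0.2363]
J5: z=[0.3503, -0.0035, -0.9366] o=[0.4003, 0.7180, -0.1953] → [0.3583, 0.1172, 0.1336, 0.3503, -0.0035, -0.9366]
V = J·q̇ = [-0.2676, 0.1953, 0.1761, 0.4861, 0.2868, 0.3127]

-0.2676 0.1953 0.1761 0.4861 0.2868 0.3127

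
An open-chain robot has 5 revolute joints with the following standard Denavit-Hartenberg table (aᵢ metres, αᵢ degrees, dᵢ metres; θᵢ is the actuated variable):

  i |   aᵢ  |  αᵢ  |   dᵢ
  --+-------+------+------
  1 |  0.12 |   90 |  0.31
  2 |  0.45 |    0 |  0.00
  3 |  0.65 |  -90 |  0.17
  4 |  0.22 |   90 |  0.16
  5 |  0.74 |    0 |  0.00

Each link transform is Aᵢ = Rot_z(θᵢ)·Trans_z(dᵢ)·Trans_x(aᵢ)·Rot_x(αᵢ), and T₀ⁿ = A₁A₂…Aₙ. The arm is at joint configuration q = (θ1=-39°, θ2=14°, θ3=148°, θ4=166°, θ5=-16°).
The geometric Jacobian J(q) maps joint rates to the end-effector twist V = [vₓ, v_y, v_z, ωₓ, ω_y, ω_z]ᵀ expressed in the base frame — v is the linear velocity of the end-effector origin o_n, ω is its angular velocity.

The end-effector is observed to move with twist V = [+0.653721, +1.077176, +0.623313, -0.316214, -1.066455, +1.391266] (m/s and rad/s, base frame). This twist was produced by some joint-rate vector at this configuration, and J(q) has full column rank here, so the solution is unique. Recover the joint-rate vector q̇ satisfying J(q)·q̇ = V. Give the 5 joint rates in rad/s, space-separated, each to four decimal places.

0.6410 -0.1090 0.4440 -0.8450 -0.7140

o_n = [0.6654, -0.4677, 0.3823]
J₁: ẑ×o_n = [0.4677, 0.6654, -0.0000], ω = ẑ
J2: z=[-0.6293, -0.7771, 0.0000] o=[0.0933, -0.0755, 0.3100] → [-0.0562, 0.0455, 0.6915, -0.6293, -0.7771, 0.0000]
J3: z=[-0.6293, -0.7771, 0.0000] o=[0.4326, -0.3503, 0.4189] → [0.0284, -0.0230, 0.2548, -0.6293, -0.7771, 0.0000]
J4: z=[-0.2402, 0.1945, -0.9511] o=[-0.1548, -0.0934, 0.6197] → [-0.4022, -0.8371, -0.0696, -0.2402, 0.1945, -0.9511]
J5: z=[0.4318, 0.8989, 0.0748] o=[-0.0020, -0.1487, 0.4016] → [0.0065, 0.0582, -0.7377, 0.4318, 0.8989, 0.0748]
q̇ = J⁺·V = [0.6410, -0.1090, 0.4440, -0.8450, -0.7140]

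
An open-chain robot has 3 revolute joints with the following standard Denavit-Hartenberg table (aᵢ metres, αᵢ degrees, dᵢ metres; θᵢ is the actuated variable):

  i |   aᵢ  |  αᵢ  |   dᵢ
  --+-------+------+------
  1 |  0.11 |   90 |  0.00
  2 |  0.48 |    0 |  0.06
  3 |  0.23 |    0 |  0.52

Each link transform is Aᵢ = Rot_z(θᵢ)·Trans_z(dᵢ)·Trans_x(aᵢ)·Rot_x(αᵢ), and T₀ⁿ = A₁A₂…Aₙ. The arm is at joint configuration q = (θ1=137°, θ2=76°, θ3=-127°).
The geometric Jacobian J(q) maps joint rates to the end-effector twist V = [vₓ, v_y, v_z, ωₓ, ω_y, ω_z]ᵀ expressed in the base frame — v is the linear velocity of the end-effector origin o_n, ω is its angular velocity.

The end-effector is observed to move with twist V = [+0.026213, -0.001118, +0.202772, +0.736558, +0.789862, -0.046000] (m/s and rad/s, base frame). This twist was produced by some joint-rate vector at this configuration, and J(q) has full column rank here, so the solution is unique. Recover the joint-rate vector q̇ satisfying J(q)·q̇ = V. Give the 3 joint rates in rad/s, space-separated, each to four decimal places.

-0.0460 0.4000 0.6800

o_n = [0.1243, 0.6771, 0.2870]
J₁: ẑ×o_n = [-0.6771, 0.1243, 0.0000], ω = ẑ
J2: z=[0.6820, 0.7314, 0.0000] o=[-0.0804, 0.0750, 0.0000] → [0.2099, -0.1957, 0.2609, 0.6820, 0.7314, 0.0000]
J3: z=[0.6820, 0.7314, 0.0000] o=[-0.1245, 0.1981, 0.4657] → [-0.1307, 0.1219, 0.1447, 0.6820, 0.7314, 0.0000]
q̇ = J⁺·V = [-0.0460, 0.4000, 0.6800]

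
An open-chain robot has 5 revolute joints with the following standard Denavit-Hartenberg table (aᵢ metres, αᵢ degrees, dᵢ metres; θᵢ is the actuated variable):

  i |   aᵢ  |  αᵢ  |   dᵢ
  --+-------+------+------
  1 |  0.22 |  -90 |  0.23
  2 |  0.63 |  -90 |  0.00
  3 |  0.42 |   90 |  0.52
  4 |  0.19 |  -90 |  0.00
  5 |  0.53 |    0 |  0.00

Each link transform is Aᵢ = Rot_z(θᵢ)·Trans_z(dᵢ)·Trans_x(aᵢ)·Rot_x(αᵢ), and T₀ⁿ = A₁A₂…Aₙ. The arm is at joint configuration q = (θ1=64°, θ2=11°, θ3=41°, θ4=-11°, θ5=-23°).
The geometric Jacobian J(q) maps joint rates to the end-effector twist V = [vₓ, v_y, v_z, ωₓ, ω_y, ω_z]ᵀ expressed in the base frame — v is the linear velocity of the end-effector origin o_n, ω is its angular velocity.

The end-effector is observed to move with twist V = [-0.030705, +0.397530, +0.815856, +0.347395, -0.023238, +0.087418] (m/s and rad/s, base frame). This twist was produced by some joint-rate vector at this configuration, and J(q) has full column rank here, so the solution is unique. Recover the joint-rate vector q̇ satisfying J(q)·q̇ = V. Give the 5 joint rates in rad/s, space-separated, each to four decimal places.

o_n = [1.2454, 1.2855, -0.4559]
J₁: ẑ×o_n = [-1.2855, 1.2454, 0.0000], ω = ẑ
J2: z=[-0.8988, 0.4384, 0.0000] o=[0.0964, 0.1977, 0.2300] → [-0.3007, -0.6165, -1.4814, -0.8988, 0.4384, 0.0000]
J3: z=[-0.0836, -0.1715, -0.9816] o=[0.3675, 0.7536, 0.1098] → [0.6192, -0.9090, 0.1061, -0.0836, -0.1715, -0.9816]
J4: z=[-0.3960, 0.9097, -0.1252] o=[0.7081, 0.8233, -0.4611] → [0.0626, -0.0652, -0.6718, -0.3960, 0.9097, -0.1252]
J5: z=[0.0924, -0.0962, -0.9911] o=[0.8817, 0.9000, -0.4524] → [0.3824, -0.3601, 0.0706, 0.0924, -0.0962, -0.9911]
q̇ = J⁺·V = [0.4680, -0.7050, 0.8570, 0.4210, -0.5180]

0.4680 -0.7050 0.8570 0.4210 -0.5180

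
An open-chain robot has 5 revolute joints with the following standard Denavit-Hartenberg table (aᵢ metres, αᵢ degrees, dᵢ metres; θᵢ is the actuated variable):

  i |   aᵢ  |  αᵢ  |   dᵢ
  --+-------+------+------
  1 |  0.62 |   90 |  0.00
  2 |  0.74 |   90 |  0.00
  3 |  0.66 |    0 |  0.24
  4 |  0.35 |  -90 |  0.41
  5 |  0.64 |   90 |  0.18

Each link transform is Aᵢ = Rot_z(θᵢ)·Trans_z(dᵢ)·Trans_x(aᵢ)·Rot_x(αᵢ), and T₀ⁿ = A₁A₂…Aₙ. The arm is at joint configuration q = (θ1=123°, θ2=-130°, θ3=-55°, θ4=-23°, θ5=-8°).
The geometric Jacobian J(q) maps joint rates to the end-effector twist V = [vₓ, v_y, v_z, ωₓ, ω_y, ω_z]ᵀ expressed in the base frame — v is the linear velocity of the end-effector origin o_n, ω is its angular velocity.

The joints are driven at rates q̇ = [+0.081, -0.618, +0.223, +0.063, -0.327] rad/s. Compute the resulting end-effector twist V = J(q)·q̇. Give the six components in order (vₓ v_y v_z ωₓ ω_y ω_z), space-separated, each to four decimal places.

0.7582 -0.6251 0.7883 -0.5680 -0.3849 0.5099

o_n = [-0.7335, -1.5612, -0.6734]
J₁: ẑ×o_n = [1.5612, -0.7335, 0.0000], ω = ẑ
J2: z=[0.8387, 0.5446, 0.0000] o=[-0.3377, 0.5200, 0.0000] → [-0.3667, 0.5647, -1.5298, 0.8387, 0.5446, 0.0000]
J3: z=[0.4172, -0.6425, 0.6428] o=[-0.0786, 0.1211, -0.5669] → [1.1497, -0.3766, -1.1226, 0.4172, -0.6425, 0.6428]
J4: z=[0.4172, -0.6425, 0.6428] o=[-0.2994, -0.5317, -0.7026] → [0.6430, -0.2913, -0.7085, 0.4172, -0.6425, 0.6428]
J5: z=[0.5168, -0.4141, -0.7493] o=[-0.3900, -1.0208, -0.4948] → [-0.3310, 0.3497, -0.4216, 0.5168, -0.4141, -0.7493]
V = J·q̇ = [0.7582, -0.6251, 0.7883, -0.5680, -0.3849, 0.5099]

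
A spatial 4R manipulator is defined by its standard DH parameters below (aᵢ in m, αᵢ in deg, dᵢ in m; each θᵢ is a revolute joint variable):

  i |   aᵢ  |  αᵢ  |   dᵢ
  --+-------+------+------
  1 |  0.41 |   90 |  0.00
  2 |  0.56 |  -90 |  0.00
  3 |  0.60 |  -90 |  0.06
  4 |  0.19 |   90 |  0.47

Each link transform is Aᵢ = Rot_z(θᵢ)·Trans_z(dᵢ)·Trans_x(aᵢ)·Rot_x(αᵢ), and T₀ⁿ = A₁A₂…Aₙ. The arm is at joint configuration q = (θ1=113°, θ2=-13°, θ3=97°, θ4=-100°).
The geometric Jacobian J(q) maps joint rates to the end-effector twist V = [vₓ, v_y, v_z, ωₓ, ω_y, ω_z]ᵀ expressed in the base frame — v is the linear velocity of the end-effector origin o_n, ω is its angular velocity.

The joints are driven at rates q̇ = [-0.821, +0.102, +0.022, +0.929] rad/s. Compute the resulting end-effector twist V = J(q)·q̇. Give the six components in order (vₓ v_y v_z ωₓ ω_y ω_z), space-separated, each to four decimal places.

o_n = [-0.6565, 0.2529, 0.2353]
J₁: ẑ×o_n = [-0.2529, -0.6565, 0.0000], ω = ẑ
J2: z=[0.9205, 0.3907, 0.0000] o=[-0.1602, 0.3774, 0.0000] → [0.0919, -0.2166, 0.0794, 0.9205, 0.3907, 0.0000]
J3: z=[-0.0879, 0.2071, 0.9744] o=[-0.3734, 0.8797, -0.1260] → [0.6855, -0.2441, 0.1137, -0.0879, 0.2071, 0.9744]
J4: z=[0.4901, -0.8426, 0.2233] o=[-0.8990, 0.5938, -0.0511] → [-0.1652, -0.0862, 0.0373, 0.4901, -0.8426, 0.2233]
V = J·q̇ = [0.0787, 0.4315, 0.0452, 0.5472, -0.7384, -0.5921]

0.0787 0.4315 0.0452 0.5472 -0.7384 -0.5921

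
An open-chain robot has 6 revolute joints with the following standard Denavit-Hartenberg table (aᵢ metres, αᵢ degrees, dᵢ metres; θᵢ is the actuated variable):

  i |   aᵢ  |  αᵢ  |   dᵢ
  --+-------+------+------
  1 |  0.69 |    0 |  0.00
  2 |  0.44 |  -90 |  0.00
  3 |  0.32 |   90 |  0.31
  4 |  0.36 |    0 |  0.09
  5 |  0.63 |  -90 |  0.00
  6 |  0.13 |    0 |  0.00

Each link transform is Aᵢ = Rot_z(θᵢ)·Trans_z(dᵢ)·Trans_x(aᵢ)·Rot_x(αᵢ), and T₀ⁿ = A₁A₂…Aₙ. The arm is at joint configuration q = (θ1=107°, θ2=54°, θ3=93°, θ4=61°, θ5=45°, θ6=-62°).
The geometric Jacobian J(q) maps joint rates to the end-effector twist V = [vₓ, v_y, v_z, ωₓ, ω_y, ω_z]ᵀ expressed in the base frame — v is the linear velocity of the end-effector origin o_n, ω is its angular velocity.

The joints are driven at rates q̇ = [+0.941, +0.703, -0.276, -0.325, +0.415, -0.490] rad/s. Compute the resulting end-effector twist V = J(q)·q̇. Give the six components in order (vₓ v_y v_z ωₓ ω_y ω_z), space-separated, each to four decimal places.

o_n = [-1.2158, -0.3544, -0.3144]
J₁: ẑ×o_n = [0.3544, -1.2158, 0.0000], ω = ẑ
J2: z=[0.0000, 0.0000, 1.0000] o=[-0.2017, 0.6599, 0.0000] → [1.0142, -1.0140, 0.0000, 0.0000, 0.0000, 1.0000]
J3: z=[-0.3256, -0.9455, 0.0000] o=[-0.6178, 0.8031, 0.0000] → [0.2972, -0.1023, -0.1886, -0.3256, -0.9455, 0.0000]
J4: z=[-0.9442, 0.3251, -0.0523] o=[-0.7029, 0.5045, -0.3196] → [-0.0433, 0.0318, 0.9778, -0.9442, 0.3251, -0.0523]
J5: z=[-0.9442, 0.3251, -0.0523] o=[-0.8817, 0.2331, -0.4986] → [0.0291, 0.1914, 0.6634, -0.9442, 0.3251, -0.0523]
J6: z=[0.0422, 0.2770, 0.9599] o=[-1.0875, -0.3365, -0.3252] → [0.0201, -0.1236, 0.0348, 0.0422, 0.2770, 0.9599]
V = J·q̇ = [0.9807, -1.6990, -0.0075, -0.0158, 0.1545, 1.1689]

0.9807 -1.6990 -0.0075 -0.0158 0.1545 1.1689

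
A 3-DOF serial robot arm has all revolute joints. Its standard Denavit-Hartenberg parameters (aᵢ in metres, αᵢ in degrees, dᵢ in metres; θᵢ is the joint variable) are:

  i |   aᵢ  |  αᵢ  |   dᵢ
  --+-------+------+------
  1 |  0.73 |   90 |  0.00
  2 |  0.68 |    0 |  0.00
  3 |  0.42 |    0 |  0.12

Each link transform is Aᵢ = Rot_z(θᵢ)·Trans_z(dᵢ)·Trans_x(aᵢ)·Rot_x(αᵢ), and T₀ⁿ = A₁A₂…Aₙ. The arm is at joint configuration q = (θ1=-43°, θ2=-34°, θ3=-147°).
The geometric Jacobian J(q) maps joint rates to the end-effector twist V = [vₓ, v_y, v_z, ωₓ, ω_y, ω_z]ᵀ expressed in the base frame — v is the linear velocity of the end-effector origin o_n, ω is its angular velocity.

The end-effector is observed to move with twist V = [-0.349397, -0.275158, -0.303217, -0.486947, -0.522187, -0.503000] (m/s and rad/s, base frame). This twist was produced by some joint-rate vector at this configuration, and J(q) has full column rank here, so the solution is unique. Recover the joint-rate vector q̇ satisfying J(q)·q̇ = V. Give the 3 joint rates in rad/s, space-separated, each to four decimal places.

-0.5030 -0.0060 0.7200

o_n = [0.5572, -0.6837, -0.3729]
J₁: ẑ×o_n = [0.6837, 0.5572, -0.0000], ω = ẑ
J2: z=[-0.6820, -0.7314, 0.0000] o=[0.5339, -0.4979, 0.0000] → [0.2727, -0.2543, 0.1438, -0.6820, -0.7314, 0.0000]
J3: z=[-0.6820, -0.7314, 0.0000] o=[0.9462, -0.8823, -0.3803] → [-0.0054, 0.0050, -0.4199, -0.6820, -0.7314, 0.0000]
q̇ = J⁺·V = [-0.5030, -0.0060, 0.7200]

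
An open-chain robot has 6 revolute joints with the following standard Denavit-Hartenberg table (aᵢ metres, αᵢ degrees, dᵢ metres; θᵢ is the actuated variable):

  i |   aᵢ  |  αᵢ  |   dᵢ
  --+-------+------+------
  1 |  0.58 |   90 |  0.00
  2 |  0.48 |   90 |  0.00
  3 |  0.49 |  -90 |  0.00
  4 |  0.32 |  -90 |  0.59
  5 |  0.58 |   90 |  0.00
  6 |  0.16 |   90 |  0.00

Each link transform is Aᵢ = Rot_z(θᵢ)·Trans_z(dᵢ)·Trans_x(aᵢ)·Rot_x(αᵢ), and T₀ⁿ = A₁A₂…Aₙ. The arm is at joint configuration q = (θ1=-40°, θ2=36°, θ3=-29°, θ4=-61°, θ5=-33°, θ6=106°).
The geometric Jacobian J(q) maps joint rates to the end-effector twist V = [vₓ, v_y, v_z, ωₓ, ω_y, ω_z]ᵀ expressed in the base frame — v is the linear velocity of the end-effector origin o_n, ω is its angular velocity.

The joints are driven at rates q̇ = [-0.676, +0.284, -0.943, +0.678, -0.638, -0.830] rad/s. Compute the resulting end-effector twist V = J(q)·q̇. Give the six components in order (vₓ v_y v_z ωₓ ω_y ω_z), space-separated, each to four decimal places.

o_n = [1.6320, -1.7449, 0.5621]
J₁: ẑ×o_n = [1.7449, 1.6320, -0.0000], ω = ẑ
J2: z=[-0.6428, -0.7660, 0.0000] o=[0.4443, -0.3728, 0.0000] → [-0.4306, 0.3613, 1.7918, -0.6428, -0.7660, 0.0000]
J3: z=[0.4503, -0.3778, -0.8090] o=[0.7418, -0.6224, 0.2821] → [-1.0139, -0.8463, -0.1691, 0.4503, -0.3778, -0.8090]
J4: z=[-0.2617, -0.9221, 0.2850] o=[1.1601, -0.6633, 0.5340] → [0.2823, 0.1418, 0.7183, -0.2617, -0.9221, 0.2850]
J5: z=[0.5283, 0.1102, 0.8419] o=[1.2641, -1.3260, 0.5555] → [0.3534, 0.3062, -0.2619, 0.5283, 0.1102, 0.8419]
J6: z=[-0.6594, -0.5713, 0.4886] o=[1.5743, -1.7978, 0.4226] → [-0.1056, 0.1202, -0.0019, -0.6594, -0.5713, 0.4886]
V = J·q̇ = [-0.2922, -0.4015, 1.3239, -0.5744, -0.0826, -0.6626]

-0.2922 -0.4015 1.3239 -0.5744 -0.0826 -0.6626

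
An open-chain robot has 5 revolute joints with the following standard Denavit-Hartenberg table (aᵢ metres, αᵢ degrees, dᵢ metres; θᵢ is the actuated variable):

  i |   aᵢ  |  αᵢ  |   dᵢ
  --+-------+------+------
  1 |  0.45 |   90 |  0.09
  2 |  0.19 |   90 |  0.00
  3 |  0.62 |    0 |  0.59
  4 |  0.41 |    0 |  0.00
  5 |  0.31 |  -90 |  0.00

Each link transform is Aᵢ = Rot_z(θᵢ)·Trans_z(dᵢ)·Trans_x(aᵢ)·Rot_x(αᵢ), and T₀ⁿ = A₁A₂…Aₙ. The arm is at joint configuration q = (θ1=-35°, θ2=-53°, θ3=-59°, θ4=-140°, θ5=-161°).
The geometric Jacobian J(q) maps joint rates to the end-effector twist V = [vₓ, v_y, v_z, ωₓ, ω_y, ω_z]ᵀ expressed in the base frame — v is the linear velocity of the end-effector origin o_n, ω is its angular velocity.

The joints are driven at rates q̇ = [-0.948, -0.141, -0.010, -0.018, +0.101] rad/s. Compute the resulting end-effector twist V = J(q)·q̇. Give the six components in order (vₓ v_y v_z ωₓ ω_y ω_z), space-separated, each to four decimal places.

0.0803 -0.3693 0.0311 0.0331 0.1489 -0.9919

o_n = [0.4237, 0.1891, -0.6098]
J₁: ẑ×o_n = [-0.1891, 0.4237, 0.0000], ω = ẑ
J2: z=[-0.5736, -0.8192, 0.0000] o=[0.3686, -0.2581, 0.0900] → [0.5733, -0.4014, -0.2114, -0.5736, -0.8192, 0.0000]
J3: z=[-0.6542, 0.4581, -0.6018] o=[0.4623, -0.3237, -0.0617] → [0.0576, -0.3353, -0.3178, -0.6542, 0.4581, -0.6018]
J4: z=[-0.6542, 0.4581, -0.6018] o=[0.5385, 0.2717, -0.6718] → [-0.0213, 0.1097, 0.1066, -0.6542, 0.4581, -0.6018]
J5: z=[-0.6542, 0.4581, -0.6018] o=[0.2709, 0.2962, -0.3622] → [-0.1778, -0.2539, 0.0000, -0.6542, 0.4581, -0.6018]
V = J·q̇ = [0.0803, -0.3693, 0.0311, 0.0331, 0.1489, -0.9919]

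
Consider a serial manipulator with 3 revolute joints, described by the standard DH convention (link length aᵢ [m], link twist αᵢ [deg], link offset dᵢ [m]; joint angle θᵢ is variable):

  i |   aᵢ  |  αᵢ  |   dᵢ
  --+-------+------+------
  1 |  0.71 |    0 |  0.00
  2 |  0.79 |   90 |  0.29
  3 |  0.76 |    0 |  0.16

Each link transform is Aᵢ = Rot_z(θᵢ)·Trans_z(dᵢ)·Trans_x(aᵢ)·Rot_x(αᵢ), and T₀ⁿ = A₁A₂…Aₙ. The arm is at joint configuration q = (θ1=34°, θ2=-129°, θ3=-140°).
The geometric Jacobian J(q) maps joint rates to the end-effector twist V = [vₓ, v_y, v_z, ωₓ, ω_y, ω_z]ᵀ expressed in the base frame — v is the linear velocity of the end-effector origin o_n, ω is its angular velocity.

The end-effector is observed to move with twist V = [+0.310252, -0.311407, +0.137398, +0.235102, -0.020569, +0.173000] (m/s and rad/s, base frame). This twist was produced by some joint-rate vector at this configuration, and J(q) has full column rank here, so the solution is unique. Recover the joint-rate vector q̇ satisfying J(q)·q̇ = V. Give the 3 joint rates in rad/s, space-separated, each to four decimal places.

o_n = [0.4111, 0.2040, -0.1985]
J₁: ẑ×o_n = [-0.2040, 0.4111, 0.0000], ω = ẑ
J2: z=[0.0000, 0.0000, 1.0000] o=[0.5886, 0.3970, 0.0000] → [0.1931, -0.1775, 0.0000, 0.0000, 0.0000, 1.0000]
J3: z=[-0.9962, 0.0872, 0.0000] o=[0.5198, -0.3900, 0.2900] → [-0.0426, -0.4867, -0.5822, -0.9962, 0.0872, 0.0000]
q̇ = J⁺·V = [-0.6720, 0.8450, -0.2360]

-0.6720 0.8450 -0.2360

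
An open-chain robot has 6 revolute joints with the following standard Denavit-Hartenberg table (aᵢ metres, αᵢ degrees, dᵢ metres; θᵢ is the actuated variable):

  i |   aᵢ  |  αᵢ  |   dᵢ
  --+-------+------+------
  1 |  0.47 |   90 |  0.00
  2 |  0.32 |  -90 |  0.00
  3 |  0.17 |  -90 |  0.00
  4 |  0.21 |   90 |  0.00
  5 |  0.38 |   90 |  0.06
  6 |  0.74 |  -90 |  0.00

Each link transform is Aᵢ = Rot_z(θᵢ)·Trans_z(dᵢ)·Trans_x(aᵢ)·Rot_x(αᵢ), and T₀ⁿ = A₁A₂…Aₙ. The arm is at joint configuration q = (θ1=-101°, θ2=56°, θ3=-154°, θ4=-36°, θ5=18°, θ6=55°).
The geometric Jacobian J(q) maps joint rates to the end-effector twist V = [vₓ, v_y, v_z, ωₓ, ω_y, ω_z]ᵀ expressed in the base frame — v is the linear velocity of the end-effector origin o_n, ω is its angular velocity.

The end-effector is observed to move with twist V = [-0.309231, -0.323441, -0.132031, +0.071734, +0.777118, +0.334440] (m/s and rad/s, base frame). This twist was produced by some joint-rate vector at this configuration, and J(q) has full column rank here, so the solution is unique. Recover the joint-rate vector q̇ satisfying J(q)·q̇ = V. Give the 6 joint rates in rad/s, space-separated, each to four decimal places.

0.3610 -0.2580 0.9570 0.8960 -0.5930 0.8350

o_n = [-0.3686, 0.5781, 0.5548]
J₁: ẑ×o_n = [-0.5781, -0.3686, 0.0000], ω = ẑ
J2: z=[-0.9816, 0.1908, 0.0000] o=[-0.0897, -0.4614, 0.0000] → [0.1059, 0.5446, -0.9672, -0.9816, 0.1908, 0.0000]
J3: z=[0.1582, 0.8138, 0.5592] o=[-0.1238, -0.6370, 0.2653] → [-0.4439, -0.1827, 0.3914, 0.1582, 0.8138, 0.5592]
J4: z=[-0.9291, -0.0691, 0.3634] o=[-0.1807, -0.5389, 0.1386] → [-0.4347, 0.3184, -1.0508, -0.9291, -0.0691, 0.3634]
J5: z=[0.3245, 0.3192, 0.8904] o=[-0.2180, -0.3404, 0.0810] → [-0.6667, -0.2878, 0.3462, 0.3245, 0.3192, 0.8904]
J6: z=[0.8287, 0.3578, -0.4304] o=[-0.3718, 0.0122, 0.0781] → [0.4141, -0.3964, 0.4679, 0.8287, 0.3578, -0.4304]
q̇ = J⁺·V = [0.3610, -0.2580, 0.9570, 0.8960, -0.5930, 0.8350]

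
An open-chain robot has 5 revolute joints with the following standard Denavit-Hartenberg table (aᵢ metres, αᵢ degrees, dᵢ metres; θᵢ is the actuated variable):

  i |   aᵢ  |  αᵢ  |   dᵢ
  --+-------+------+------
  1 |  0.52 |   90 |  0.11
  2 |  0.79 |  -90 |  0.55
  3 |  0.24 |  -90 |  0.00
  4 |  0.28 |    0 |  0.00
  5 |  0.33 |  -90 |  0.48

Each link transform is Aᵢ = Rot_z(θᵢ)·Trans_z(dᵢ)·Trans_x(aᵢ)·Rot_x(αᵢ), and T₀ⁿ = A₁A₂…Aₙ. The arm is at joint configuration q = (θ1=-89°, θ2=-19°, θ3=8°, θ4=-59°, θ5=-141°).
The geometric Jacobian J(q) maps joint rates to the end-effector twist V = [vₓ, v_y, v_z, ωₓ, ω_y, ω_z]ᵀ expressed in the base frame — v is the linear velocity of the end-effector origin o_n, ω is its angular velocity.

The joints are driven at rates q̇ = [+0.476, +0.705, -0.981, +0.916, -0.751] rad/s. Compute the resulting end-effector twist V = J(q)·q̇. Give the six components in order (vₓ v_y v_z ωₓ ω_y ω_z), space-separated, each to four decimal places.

0.6601 -0.7298 0.2637 -0.5475 0.3316 -0.4441

o_n = [-0.0414, -1.3155, -0.0291]
J₁: ẑ×o_n = [1.3155, -0.0414, 0.0000], ω = ẑ
J2: z=[-0.9998, -0.0175, 0.0000] o=[0.0091, -0.5199, 0.1100] → [0.0024, -0.1391, 0.7946, -0.9998, -0.0175, 0.0000]
J3: z=[0.0057, -0.3255, 0.9455] o=[-0.5278, -1.2764, -0.1472] → [-0.0014, 0.4592, 0.1581, 0.0057, -0.3255, 0.9455]
J4: z=[0.9878, 0.1489, 0.0453] o=[-0.4905, -1.5005, -0.2246] → [0.0207, -0.1727, 0.1159, 0.9878, 0.1489, 0.0453]
J5: z=[0.9878, 0.1489, 0.0453] o=[-0.4667, -1.7132, -0.0441] → [-0.0158, 0.0044, 0.3296, 0.9878, 0.1489, 0.0453]
V = J·q̇ = [0.6601, -0.7298, 0.2637, -0.5475, 0.3316, -0.4441]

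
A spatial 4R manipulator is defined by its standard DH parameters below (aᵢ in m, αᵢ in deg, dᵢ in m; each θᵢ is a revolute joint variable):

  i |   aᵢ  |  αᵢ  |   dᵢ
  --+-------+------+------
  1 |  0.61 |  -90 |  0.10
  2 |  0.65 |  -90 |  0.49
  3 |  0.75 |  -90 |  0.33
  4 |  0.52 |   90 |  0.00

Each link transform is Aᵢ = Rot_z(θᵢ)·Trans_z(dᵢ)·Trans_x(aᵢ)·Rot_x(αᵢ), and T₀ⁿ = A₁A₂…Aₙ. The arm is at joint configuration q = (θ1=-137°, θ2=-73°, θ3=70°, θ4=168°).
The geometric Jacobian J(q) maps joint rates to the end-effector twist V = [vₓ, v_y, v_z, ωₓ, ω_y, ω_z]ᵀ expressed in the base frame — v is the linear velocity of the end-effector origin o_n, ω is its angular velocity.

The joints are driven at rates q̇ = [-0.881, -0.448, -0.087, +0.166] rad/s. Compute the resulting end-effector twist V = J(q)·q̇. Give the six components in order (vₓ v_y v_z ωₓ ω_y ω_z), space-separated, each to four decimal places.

o_n = [-0.5785, -0.8993, 0.7357]
J₁: ẑ×o_n = [0.8993, -0.5785, 0.0000], ω = ẑ
J2: z=[0.6820, -0.7314, 0.0000] o=[-0.4461, -0.4160, 0.1000] → [-0.4649, -0.4335, -0.4264, 0.6820, -0.7314, 0.0000]
J3: z=[-0.6994, -0.6522, -0.2924] o=[-0.2509, -0.9040, 0.7216] → [-0.0078, 0.1056, -0.2169, -0.6994, -0.6522, -0.2924]
J4: z=[-0.0323, 0.4375, -0.8986] o=[-1.0172, -0.6549, 0.8704] → [-0.2785, -0.3987, -0.1841, -0.0323, 0.4375, -0.8986]
V = J·q̇ = [-0.6296, 0.6285, 0.1793, -0.2501, 0.4570, -1.0047]

-0.6296 0.6285 0.1793 -0.2501 0.4570 -1.0047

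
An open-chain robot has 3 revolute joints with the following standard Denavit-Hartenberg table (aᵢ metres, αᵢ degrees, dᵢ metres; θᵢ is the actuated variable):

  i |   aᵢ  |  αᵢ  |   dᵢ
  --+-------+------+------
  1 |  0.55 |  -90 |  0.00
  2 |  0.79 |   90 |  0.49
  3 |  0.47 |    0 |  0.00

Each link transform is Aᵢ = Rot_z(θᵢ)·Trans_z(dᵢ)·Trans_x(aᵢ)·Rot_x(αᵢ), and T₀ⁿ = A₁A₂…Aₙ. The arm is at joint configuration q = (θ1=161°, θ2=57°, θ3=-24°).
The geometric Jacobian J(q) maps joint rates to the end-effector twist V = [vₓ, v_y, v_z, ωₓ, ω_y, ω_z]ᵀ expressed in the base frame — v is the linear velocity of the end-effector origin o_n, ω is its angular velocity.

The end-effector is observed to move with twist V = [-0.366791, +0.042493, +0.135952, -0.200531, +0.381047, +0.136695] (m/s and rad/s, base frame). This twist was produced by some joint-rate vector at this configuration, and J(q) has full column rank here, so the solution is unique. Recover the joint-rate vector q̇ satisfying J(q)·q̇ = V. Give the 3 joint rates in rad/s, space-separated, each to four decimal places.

-0.0670 -0.2950 0.3740

o_n = [-1.2453, 0.1127, -1.0226]
J₁: ẑ×o_n = [-0.1127, -1.2453, 0.0000], ω = ẑ
J2: z=[-0.3256, -0.9455, 0.0000] o=[-0.5200, 0.1791, 0.0000] → [0.9669, -0.3329, -0.6641, -0.3256, -0.9455, 0.0000]
J3: z=[-0.7930, 0.2730, 0.5446] o=[-1.0864, -0.1442, -0.6625] → [-0.2382, -0.3721, -0.1603, -0.7930, 0.2730, 0.5446]
q̇ = J⁺·V = [-0.0670, -0.2950, 0.3740]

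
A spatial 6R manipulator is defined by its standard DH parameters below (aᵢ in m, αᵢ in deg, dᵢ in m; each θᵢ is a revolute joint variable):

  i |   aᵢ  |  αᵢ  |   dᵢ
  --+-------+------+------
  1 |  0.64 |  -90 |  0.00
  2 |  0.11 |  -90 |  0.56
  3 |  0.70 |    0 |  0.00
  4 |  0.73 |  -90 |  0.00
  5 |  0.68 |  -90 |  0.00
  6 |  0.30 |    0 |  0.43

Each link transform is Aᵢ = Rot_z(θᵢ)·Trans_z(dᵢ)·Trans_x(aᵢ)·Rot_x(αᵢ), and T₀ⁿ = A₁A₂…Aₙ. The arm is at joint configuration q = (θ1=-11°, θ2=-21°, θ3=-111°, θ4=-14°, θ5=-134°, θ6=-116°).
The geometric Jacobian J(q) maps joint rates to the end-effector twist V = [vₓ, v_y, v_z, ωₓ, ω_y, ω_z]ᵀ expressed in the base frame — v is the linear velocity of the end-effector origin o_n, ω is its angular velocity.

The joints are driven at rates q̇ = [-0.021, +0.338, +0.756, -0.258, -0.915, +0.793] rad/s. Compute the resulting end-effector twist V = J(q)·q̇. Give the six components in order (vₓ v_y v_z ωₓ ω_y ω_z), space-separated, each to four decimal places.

1.0172 -0.5304 0.4200 -0.5642 0.3954 -1.3861

o_n = [0.9634, 1.7559, -0.7538]
J₁: ẑ×o_n = [-1.7559, 0.9634, 0.0000], ω = ẑ
J2: z=[0.1908, 0.9816, 0.0000] o=[0.6282, -0.1221, 0.0000] → [-0.7400, 0.1438, 0.0294, 0.1908, 0.9816, 0.0000]
J3: z=[0.3518, -0.0684, -0.9336] o=[0.8359, 0.4080, 0.0394] → [1.3126, 0.1601, 0.4829, 0.3518, -0.0684, -0.9336]
J4: z=[0.3518, -0.0684, -0.9336] o=[0.7307, 1.0942, -0.0505] → [0.6658, 0.0302, 0.2487, 0.3518, -0.0684, -0.9336]
J5: z=[0.8601, 0.4171, 0.2936] o=[0.4611, 1.7558, -0.2005] → [-0.2308, 0.6234, -0.2094, 0.8601, 0.4171, 0.2936]
J6: z=[-0.0213, 0.6044, -0.7964] o=[0.8076, 1.2942, -0.5601] → [0.2505, -0.1282, -0.1040, -0.0213, 0.6044, -0.7964]
V = J·q̇ = [1.0172, -0.5304, 0.4200, -0.5642, 0.3954, -1.3861]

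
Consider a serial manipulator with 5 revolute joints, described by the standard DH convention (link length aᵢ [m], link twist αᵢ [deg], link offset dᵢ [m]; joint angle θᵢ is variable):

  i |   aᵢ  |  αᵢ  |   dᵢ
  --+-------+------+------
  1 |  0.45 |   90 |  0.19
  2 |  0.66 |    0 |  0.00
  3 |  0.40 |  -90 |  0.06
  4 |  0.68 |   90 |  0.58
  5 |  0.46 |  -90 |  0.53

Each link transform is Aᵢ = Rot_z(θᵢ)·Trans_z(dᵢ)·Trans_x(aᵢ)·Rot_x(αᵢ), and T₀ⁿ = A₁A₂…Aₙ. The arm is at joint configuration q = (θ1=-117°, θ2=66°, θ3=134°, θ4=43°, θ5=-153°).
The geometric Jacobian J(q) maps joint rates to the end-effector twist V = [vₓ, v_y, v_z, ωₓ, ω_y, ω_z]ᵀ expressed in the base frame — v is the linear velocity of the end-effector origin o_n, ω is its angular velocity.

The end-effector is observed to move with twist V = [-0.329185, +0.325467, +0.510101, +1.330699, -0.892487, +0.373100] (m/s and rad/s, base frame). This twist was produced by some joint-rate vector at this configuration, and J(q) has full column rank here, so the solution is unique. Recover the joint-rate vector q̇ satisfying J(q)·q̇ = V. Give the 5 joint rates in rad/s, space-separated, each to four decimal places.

o_n = [-0.2093, 0.1693, 0.1162]
J₁: ẑ×o_n = [-0.1693, -0.2093, 0.0000], ω = ẑ
J2: z=[-0.8910, 0.4540, 0.0000] o=[-0.2043, -0.4010, 0.1900] → [-0.0335, -0.0658, -0.5058, -0.8910, 0.4540, 0.0000]
J3: z=[-0.8910, 0.4540, 0.0000] o=[-0.3262, -0.6401, 0.7929] → [-0.3073, -0.6030, -0.7742, -0.8910, 0.4540, 0.0000]
J4: z=[-0.1553, -0.3047, -0.9397] o=[-0.2090, -0.2780, 0.6561] → [0.5849, -0.0835, -0.0696, -0.1553, -0.3047, -0.9397]
J5: z=[-0.3607, 0.9030, -0.2333] o=[0.3263, -0.2489, -0.0590] → [0.2557, 0.1881, 0.3329, -0.3607, 0.9030, -0.2333]
q̇ = J⁺·V = [-0.4020, -0.6760, -0.4380, -0.6630, -0.6520]

-0.4020 -0.6760 -0.4380 -0.6630 -0.6520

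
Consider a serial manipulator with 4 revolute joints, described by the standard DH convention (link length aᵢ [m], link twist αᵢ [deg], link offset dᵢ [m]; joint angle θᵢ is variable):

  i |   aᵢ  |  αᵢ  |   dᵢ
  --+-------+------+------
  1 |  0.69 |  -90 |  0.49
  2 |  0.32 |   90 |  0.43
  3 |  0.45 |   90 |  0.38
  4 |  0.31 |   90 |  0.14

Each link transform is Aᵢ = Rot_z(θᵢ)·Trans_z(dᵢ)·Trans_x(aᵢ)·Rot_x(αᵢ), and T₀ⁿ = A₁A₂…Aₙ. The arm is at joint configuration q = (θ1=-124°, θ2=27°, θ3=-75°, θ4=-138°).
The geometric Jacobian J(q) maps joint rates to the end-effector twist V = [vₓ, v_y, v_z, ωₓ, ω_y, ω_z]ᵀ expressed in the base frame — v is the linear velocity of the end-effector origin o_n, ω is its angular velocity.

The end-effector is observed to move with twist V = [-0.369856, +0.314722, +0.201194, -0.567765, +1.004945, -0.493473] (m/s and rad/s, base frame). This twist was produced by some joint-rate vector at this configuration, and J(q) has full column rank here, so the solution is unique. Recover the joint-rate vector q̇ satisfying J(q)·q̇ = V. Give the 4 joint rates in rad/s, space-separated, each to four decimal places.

o_n = [-0.3995, -0.9170, 0.5341]
J₁: ẑ×o_n = [0.9170, -0.3995, 0.0000], ω = ẑ
J2: z=[0.8290, -0.5592, 0.0000] o=[-0.3858, -0.5720, 0.4900] → [-0.0246, -0.0365, -0.2936, 0.8290, -0.5592, 0.0000]
J3: z=[-0.2539, -0.3764, 0.8910] o=[-0.1888, -1.0489, 0.3447] → [-0.1887, -0.1396, -0.1128, -0.2539, -0.3764, 0.8910]
J4: z=[0.2667, 0.8582, 0.4385] o=[-0.7036, -1.0349, 0.6304] → [-0.1344, 0.1591, -0.2296, 0.2667, 0.8582, 0.4385]
q̇ = J⁺·V = [-0.4240, -0.9180, -0.2960, 0.4430]

-0.4240 -0.9180 -0.2960 0.4430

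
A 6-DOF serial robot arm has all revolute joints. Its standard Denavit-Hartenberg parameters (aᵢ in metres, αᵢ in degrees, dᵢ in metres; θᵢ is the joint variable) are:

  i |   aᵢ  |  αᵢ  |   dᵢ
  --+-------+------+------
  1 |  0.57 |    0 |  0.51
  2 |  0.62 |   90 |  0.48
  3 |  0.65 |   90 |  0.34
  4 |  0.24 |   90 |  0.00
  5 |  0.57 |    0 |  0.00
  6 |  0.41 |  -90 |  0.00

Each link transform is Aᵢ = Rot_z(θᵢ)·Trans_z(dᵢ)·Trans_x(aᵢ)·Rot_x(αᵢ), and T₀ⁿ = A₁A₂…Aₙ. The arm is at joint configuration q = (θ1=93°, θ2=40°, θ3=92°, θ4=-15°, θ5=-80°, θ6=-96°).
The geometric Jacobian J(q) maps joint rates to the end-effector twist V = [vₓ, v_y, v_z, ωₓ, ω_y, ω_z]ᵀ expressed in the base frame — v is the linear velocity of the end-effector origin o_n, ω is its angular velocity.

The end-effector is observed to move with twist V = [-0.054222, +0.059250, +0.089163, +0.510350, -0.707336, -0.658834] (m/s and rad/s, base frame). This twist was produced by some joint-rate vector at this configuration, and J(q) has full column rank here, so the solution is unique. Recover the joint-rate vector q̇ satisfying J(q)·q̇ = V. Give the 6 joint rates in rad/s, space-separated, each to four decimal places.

o_n = [0.2252, 0.8208, 1.5514]
J₁: ẑ×o_n = [-0.8208, 0.2252, 0.0000], ω = ẑ
J2: z=[0.0000, 0.0000, 1.0000] o=[-0.0298, 0.5692, 0.5100] → [-0.2516, 0.2550, 0.0000, 0.0000, 0.0000, 1.0000]
J3: z=[0.7314, 0.6820, 0.0000] o=[-0.4527, 1.0227, 0.9900] → [0.3829, -0.4106, -0.6099, 0.7314, 0.6820, 0.0000]
J4: z=[-0.6816, 0.7309, 0.0349] o=[-0.1885, 1.2379, 1.6396] → [-0.0499, -0.0457, -0.0181, -0.6816, 0.7309, 0.0349]
J5: z=[-0.7126, -0.6522, -0.2587] o=[-0.2285, 1.1897, 1.8713] → [0.1132, -0.3453, 0.5587, -0.7126, -0.6522, -0.2587]
J6: z=[-0.7126, -0.6522, -0.2587] o=[0.1377, 0.7595, 1.9472] → [0.2740, -0.3047, 0.0133, -0.7126, -0.6522, -0.2587]
q̇ = J⁺·V = [0.2210, -0.9040, -0.3120, -0.8640, -0.2090, -0.0010]

0.2210 -0.9040 -0.3120 -0.8640 -0.2090 -0.0010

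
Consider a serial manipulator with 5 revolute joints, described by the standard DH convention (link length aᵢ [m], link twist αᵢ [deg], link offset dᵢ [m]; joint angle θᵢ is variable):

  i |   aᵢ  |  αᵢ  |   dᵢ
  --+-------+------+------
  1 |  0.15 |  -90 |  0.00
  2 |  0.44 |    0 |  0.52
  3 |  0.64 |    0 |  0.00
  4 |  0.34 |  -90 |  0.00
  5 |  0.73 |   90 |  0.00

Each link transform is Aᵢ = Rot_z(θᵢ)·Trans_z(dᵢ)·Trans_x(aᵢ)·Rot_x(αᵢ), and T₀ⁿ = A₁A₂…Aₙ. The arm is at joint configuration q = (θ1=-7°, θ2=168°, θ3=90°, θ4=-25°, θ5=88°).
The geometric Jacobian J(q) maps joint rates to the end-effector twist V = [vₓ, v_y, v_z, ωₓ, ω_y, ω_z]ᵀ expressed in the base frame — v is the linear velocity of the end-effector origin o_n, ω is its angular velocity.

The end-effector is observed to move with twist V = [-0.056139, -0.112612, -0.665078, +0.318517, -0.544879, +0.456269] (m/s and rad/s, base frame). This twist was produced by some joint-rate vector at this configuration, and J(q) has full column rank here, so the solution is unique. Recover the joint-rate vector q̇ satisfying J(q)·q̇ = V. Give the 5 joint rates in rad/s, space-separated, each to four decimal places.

0.1680 -0.5460 0.2410 -0.1970 0.4790

o_n = [-0.6542, -0.1308, 0.8264]
J₁: ẑ×o_n = [0.1308, -0.6542, 0.0000], ω = ẑ
J2: z=[0.1219, 0.9925, 0.0000] o=[0.1489, -0.0183, 0.0000] → [0.8203, -0.1007, 0.7834, 0.1219, 0.9925, 0.0000]
J3: z=[0.1219, 0.9925, 0.0000] o=[-0.2149, 0.5503, -0.0915] → [0.9111, -0.1119, 0.3530, 0.1219, 0.9925, 0.0000]
J4: z=[0.1219, 0.9925, 0.0000] o=[-0.3470, 0.5665, 0.5345] → [0.2897, -0.0356, 0.2199, 0.1219, 0.9925, 0.0000]
J5: z=[0.7927, -0.0973, 0.6018] o=[-0.5501, 0.5914, 0.8061] → [0.4327, -0.0788, -0.5826, 0.7927, -0.0973, 0.6018]
q̇ = J⁺·V = [0.1680, -0.5460, 0.2410, -0.1970, 0.4790]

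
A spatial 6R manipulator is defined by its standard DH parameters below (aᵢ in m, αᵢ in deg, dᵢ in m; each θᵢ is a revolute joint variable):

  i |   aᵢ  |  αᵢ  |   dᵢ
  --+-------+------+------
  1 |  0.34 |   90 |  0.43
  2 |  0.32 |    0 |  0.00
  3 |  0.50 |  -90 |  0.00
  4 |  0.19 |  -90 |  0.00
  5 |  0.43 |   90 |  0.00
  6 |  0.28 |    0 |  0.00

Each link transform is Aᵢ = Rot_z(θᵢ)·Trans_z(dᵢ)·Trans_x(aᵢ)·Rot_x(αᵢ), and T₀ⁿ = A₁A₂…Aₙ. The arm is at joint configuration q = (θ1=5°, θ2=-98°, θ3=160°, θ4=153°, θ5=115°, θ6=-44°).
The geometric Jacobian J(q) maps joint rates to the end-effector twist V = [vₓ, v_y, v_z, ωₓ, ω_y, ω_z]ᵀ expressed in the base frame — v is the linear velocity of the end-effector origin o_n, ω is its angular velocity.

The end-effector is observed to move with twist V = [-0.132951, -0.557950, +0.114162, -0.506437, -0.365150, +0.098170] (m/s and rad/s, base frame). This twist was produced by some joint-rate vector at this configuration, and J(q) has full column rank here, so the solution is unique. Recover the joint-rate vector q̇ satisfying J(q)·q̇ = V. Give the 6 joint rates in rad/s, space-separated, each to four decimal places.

-0.7310 -0.2010 0.5430 0.6680 -0.2380 -0.4610

o_n = [1.0928, 0.2346, 0.4244]
J₁: ẑ×o_n = [-0.2346, 1.0928, 0.0000], ω = ẑ
J2: z=[0.0872, -0.9962, 0.0000] o=[0.3387, 0.0296, 0.4300] → [0.0056, 0.0005, 0.7691, 0.0872, -0.9962, 0.0000]
J3: z=[0.0872, -0.9962, 0.0000] o=[0.2943, 0.0258, 0.1131] → [-0.3101, -0.0271, 0.8136, 0.0872, -0.9962, 0.0000]
J4: z=[-0.8796, -0.0770, 0.4695] o=[0.5282, 0.0462, 0.5546] → [-0.0784, 0.1505, -0.1222, -0.8796, -0.0770, 0.4695]
J5: z=[-0.1347, -0.9062, -0.4008] o=[0.4415, 0.1252, 0.4051] → [0.0264, -0.2585, 0.5755, -0.1347, -0.9062, -0.4008]
J6: z=[-0.0418, 0.4094, -0.9114] o=[0.8672, 0.0796, 0.3651] → [0.1654, -0.2031, -0.0988, -0.0418, 0.4094, -0.9114]
q̇ = J⁺·V = [-0.7310, -0.2010, 0.5430, 0.6680, -0.2380, -0.4610]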